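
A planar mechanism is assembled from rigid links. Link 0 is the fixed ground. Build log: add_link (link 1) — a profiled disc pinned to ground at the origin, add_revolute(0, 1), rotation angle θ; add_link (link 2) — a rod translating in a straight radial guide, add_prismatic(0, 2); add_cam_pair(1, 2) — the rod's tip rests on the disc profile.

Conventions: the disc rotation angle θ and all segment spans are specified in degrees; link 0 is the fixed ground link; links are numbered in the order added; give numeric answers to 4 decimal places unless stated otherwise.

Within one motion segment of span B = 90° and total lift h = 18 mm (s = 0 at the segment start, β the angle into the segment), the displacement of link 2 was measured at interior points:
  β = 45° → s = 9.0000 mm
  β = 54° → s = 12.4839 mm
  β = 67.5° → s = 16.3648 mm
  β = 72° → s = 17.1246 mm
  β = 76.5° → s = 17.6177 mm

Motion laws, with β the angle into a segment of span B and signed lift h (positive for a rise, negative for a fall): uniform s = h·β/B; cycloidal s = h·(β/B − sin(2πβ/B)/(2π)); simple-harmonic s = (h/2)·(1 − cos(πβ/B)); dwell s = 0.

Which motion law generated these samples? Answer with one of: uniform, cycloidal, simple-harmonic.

candidates at β/B = r: uniform s = h·r (linear in β); cycloidal s = h·(r − sin(2πr)/(2π)); simple-harmonic s = (h/2)(1 − cos(πr))
β=45°: printed 9.0000 | uniform 9.0000, cycloidal 9.0000, simple-harmonic 9.0000
β=54°: printed 12.4839 | uniform 10.8000, cycloidal 12.4839, simple-harmonic 11.7812
β=67.5°: printed 16.3648 | uniform 13.5000, cycloidal 16.3648, simple-harmonic 15.3640
β=72°: printed 17.1246 | uniform 14.4000, cycloidal 17.1246, simple-harmonic 16.2812
β=76.5°: printed 17.6177 | uniform 15.3000, cycloidal 17.6177, simple-harmonic 17.0191
only one law matches every sample → cycloidal

cycloidal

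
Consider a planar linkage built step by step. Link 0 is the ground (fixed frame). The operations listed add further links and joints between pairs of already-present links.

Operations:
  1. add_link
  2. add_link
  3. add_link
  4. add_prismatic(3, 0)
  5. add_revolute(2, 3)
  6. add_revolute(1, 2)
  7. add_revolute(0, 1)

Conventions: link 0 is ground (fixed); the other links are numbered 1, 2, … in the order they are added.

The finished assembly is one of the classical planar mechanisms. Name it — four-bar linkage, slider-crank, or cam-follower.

links: 4 (incl. ground); joints: 3 revolute, 1 prismatic, 0 higher (cam) pair, forming one closed loop
4 links, 3 revolutes + 1 prismatic in one loop → slider-crank

slider-crank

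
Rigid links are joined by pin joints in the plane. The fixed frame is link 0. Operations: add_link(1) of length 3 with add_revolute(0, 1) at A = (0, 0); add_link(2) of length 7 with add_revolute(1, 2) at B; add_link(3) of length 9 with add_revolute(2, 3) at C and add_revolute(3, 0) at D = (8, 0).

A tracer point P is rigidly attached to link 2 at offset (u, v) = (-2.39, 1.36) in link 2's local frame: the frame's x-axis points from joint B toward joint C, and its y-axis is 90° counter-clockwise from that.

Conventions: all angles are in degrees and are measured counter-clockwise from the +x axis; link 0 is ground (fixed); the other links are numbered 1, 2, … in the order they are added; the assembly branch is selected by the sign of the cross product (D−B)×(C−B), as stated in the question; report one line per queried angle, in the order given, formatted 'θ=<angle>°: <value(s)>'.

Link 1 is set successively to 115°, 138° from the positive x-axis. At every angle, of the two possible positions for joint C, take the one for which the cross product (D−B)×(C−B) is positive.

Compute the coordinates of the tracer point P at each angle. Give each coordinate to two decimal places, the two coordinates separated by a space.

A=(0,0), D=(8.00,0)
θ=115°: B = A + 3.00·(cos115°, sin115°) = (-1.2679, 2.7189)
θ=115°: |BD| = 9.6585
θ=115°: circle(B,7.00) ∩ circle(D,9.00): a=3.1726, h=6.2397
θ=115°:   candidates: C₊=(3.5330,7.8132) cross=60.266; C₋=(0.0200,-4.1616) cross=-60.266
θ=115°:   branch + wants cross > 0 → take C=(3.5330,7.8132) (cross=60.266)
θ=115°: ex = (C−B)/|BC| = (0.6858,0.7278); ey = (-0.7278,0.6858)
θ=115°: P = B + -2.39·ex + 1.36·ey = (-3.8968,1.9123)
θ=138°: B = A + 3.00·(cos138°, sin138°) = (-2.2294, 2.0074)
θ=138°: |BD| = 10.4245
θ=138°: circle(B,7.00) ∩ circle(D,9.00): a=3.6774, h=5.9562
θ=138°:   candidates: C₊=(2.5261,7.1440) cross=62.091; C₋=(0.2322,-4.5455) cross=-62.091
θ=138°:   branch + wants cross > 0 → take C=(2.5261,7.1440) (cross=62.091)
θ=138°: ex = (C−B)/|BC| = (0.6794,0.7338); ey = (-0.7338,0.6794)
θ=138°: P = B + -2.39·ex + 1.36·ey = (-4.8511,1.1775)

θ=115°: -3.90 1.91
θ=138°: -4.85 1.18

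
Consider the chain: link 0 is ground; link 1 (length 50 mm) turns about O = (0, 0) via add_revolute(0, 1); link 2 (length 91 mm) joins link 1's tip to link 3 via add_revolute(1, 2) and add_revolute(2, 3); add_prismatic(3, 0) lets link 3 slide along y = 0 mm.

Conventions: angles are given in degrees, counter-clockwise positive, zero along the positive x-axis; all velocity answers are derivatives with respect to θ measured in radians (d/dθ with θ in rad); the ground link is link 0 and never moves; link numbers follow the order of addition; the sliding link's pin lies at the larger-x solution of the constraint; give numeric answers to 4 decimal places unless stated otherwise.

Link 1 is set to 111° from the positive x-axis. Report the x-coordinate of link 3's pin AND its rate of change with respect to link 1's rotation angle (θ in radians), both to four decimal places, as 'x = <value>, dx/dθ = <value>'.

geometry: r = 50 mm, L = 91 mm, e = 0 mm
crank pin P = (r cos θ, r sin θ) = (-17.918397, 46.679021)
h = r sin θ − e = 46.679021 − 0 = 46.679021
x = r cos θ + √(L² − h²) = -17.918397 + 78.115741 = 60.197343
dx/dθ = −r sin θ − h·r cos θ/√(L² − h²) (θ in radians; h = 46.679021) = -35.971663

x = 60.1973, dx/dθ = -35.9717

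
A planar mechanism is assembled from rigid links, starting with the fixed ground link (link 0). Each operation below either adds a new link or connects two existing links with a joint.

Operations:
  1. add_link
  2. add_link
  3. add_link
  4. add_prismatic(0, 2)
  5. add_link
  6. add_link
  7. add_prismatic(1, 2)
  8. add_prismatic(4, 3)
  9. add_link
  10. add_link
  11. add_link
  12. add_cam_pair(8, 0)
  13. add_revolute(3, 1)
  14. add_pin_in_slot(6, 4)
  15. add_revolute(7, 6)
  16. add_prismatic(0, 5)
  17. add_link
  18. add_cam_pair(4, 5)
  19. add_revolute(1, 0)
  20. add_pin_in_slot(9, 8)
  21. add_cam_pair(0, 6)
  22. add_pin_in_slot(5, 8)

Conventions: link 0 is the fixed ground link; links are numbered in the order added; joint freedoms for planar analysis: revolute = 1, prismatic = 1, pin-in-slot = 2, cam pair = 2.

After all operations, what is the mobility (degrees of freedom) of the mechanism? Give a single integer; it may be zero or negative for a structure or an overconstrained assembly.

(L,J1,J2)=(1,0,0); link0 fixed
link1: (2,0,0)
link2: (3,0,0)
link3: (4,0,0)
P 0-2 [J1]: (4,1,0)
link4: (5,1,0)
link5: (6,1,0)
P 1-2 [J1]: (6,2,0)
P 4-3 [J1]: (6,3,0)
link6: (7,3,0)
link7: (8,3,0)
link8: (9,3,0)
C 8-0 [J2]: (9,3,1)
R 3-1 [J1]: (9,4,1)
PS 6-4 [J2]: (9,4,2)
R 7-6 [J1]: (9,5,2)
P 0-5 [J1]: (9,6,2)
link9: (10,6,2)
C 4-5 [J2]: (10,6,3)
R 1-0 [J1]: (10,7,3)
PS 9-8 [J2]: (10,7,4)
C 0-6 [J2]: (10,7,5)
PS 5-8 [J2]: (10,7,6)
Grübler: 3·9 − 2·7 − 6 = 7

M = 7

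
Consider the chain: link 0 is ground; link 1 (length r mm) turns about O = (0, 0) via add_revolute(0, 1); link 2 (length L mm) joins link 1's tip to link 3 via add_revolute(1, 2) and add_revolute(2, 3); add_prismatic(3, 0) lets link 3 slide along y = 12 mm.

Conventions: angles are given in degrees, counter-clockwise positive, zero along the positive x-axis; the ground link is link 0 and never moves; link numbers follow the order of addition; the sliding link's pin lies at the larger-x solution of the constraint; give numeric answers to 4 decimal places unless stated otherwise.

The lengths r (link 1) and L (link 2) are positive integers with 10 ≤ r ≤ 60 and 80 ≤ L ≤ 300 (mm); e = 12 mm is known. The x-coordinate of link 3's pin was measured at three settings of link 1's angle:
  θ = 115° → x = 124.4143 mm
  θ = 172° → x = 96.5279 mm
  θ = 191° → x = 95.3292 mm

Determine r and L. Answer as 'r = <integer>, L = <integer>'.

constraint per measurement: (x − r cos θ)² + (r sin θ − e)² = L²
subtracting the θ₁ and θ₂ equations cancels the r² and L² terms:
r = (x₁² − x₂²) / (2[(x₁cos θ₁ + e sin θ₁) − (x₂cos θ₂ + e sin θ₂)]) = 58.9999 → r = 59
L² = (x₁ − r cos θ₁)² + (r sin θ₁ − e)² = 24024.9973 → L = 155.0000 → L = 155
check at θ₃=191°: x = 95.3292 (printed 95.3292) ✓

r = 59, L = 155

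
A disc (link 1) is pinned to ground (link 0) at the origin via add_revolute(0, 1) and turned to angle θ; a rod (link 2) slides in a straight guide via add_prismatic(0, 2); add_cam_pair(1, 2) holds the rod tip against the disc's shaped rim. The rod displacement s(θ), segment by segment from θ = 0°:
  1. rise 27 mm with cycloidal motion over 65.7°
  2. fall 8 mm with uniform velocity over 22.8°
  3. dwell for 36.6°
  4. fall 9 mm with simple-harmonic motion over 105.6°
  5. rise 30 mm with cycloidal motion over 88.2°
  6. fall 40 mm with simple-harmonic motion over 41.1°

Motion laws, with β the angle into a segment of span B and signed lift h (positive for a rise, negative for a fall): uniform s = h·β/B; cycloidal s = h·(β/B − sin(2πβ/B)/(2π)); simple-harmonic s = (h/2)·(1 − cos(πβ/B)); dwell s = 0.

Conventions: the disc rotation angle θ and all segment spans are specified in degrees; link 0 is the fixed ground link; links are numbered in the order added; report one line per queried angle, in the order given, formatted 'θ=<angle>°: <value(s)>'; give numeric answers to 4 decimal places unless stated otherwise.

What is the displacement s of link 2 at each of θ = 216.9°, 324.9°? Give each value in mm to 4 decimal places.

segment 1 (0° to 65.7°, cycloidal, h = 27) is passed completely: s = 0.0000 + (27) = 27.0000
segment 2 (65.7° to 88.5°, uniform, h = -8) is passed completely: s = 27.0000 + (-8) = 19.0000
segment 3 (88.5° to 125.1°, dwell): s unchanged at 19.0000
θ = 216.9° falls in segment 4 (125.1° to 230.7°, simple-harmonic, h = -9): β = 216.9 − 125.1 = 91.8°, B = 105.6°; Δs = -9/2·(1 − cos(π·0.8693)) = -8.6261; s = 19.0000 − 8.6261 = 10.3739
segment 4 (125.1° to 230.7°, simple-harmonic, h = -9) is passed completely: s = 19.0000 + (-9) = 10.0000
segment 5 (230.7° to 318.9°, cycloidal, h = 30) is passed completely: s = 10.0000 + (30) = 40.0000
θ = 324.9° falls in segment 6 (318.9° to 360°, simple-harmonic, h = -40): β = 324.9 − 318.9 = 6°, B = 41.1°; Δs = -40/2·(1 − cos(π·0.1460)) = -2.0668; s = 40.0000 − 2.0668 = 37.9332

θ=216.9°: 10.3739
θ=324.9°: 37.9332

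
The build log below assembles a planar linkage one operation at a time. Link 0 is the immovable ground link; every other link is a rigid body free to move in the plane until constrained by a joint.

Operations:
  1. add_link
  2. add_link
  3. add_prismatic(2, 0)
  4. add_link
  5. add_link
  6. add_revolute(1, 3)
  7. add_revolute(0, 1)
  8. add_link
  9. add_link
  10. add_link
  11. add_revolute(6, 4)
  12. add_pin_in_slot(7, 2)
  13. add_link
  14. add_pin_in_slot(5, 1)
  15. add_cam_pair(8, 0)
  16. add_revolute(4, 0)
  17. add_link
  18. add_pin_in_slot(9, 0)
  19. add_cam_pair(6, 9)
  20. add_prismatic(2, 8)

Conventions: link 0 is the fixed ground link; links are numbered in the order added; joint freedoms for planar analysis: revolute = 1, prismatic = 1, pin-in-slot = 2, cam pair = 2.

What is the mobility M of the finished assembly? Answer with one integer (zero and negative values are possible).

L=1 J1=0 J2=0
add link → L=2 J1=0 J2=0
add link → L=3 J1=0 J2=0
P@2,0 dof=1 J1 → L=3 J1=1 J2=0
add link → L=4 J1=1 J2=0
add link → L=5 J1=1 J2=0
R@1,3 dof=1 J1 → L=5 J1=2 J2=0
R@0,1 dof=1 J1 → L=5 J1=3 J2=0
add link → L=6 J1=3 J2=0
add link → L=7 J1=3 J2=0
add link → L=8 J1=3 J2=0
R@6,4 dof=1 J1 → L=8 J1=4 J2=0
PS@7,2 dof=2 J2 → L=8 J1=4 J2=1
add link → L=9 J1=4 J2=1
PS@5,1 dof=2 J2 → L=9 J1=4 J2=2
C@8,0 dof=2 J2 → L=9 J1=4 J2=3
R@4,0 dof=1 J1 → L=9 J1=5 J2=3
add link → L=10 J1=5 J2=3
PS@9,0 dof=2 J2 → L=10 J1=5 J2=4
C@6,9 dof=2 J2 → L=10 J1=5 J2=5
P@2,8 dof=1 J1 → L=10 J1=6 J2=5
M=3(L−1)−2J1−J2=3·9−2·6−5=10

M = 10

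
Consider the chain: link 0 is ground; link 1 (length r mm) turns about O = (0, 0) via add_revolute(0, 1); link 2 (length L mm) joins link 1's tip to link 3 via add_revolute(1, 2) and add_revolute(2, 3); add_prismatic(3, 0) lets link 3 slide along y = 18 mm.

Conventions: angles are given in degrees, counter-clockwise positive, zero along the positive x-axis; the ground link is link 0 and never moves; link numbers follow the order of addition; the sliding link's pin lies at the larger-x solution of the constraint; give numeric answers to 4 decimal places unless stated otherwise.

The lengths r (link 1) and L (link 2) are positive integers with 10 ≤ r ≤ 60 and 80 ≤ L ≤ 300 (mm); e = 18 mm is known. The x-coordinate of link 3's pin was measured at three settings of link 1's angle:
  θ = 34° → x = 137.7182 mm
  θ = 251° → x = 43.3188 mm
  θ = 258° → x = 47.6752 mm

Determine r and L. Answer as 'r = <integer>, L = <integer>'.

constraint per measurement: (x − r cos θ)² + (r sin θ − e)² = L²
subtracting the θ₁ and θ₂ equations cancels the r² and L² terms:
r = (x₁² − x₂²) / (2[(x₁cos θ₁ + e sin θ₁) − (x₂cos θ₂ + e sin θ₂)]) = 55.0000 → r = 55
L² = (x₁ − r cos θ₁)² + (r sin θ₁ − e)² = 8649.0088 → L = 93.0000 → L = 93
check at θ₃=258°: x = 47.6752 (printed 47.6752) ✓

r = 55, L = 93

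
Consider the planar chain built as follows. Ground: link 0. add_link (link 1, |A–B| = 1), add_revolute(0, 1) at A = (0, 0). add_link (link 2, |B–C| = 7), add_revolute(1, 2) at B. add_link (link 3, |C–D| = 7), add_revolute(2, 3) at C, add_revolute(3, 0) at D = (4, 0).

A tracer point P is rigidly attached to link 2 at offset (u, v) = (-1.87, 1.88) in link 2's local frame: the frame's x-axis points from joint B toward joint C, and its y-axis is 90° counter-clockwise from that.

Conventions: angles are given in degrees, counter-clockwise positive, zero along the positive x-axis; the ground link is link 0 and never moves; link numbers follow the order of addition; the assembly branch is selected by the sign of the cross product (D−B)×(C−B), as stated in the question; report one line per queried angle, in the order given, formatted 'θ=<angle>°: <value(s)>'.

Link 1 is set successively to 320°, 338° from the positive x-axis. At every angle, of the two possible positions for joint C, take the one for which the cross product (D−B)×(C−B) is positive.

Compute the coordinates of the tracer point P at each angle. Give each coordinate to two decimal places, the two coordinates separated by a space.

A=(0,0), D=(4.00,0)
θ=320°: B = A + 1.00·(cos320°, sin320°) = (0.7660, -0.6428)
θ=320°: |BD| = 3.2972
θ=320°: circle(B,7.00) ∩ circle(D,7.00): a=1.6486, h=6.8031
θ=320°:   candidates: C₊=(1.0568,6.3512) cross=22.431; C₋=(3.7093,-6.9940) cross=-22.431
θ=320°:   branch + wants cross > 0 → take C=(1.0568,6.3512) (cross=22.431)
θ=320°: ex = (C−B)/|BC| = (0.0415,0.9991); ey = (-0.9991,0.0415)
θ=320°: P = B + -1.87·ex + 1.88·ey = (-1.1900,-2.4331)
θ=338°: B = A + 1.00·(cos338°, sin338°) = (0.9272, -0.3746)
θ=338°: |BD| = 3.0956
θ=338°: circle(B,7.00) ∩ circle(D,7.00): a=1.5478, h=6.8267
θ=338°:   candidates: C₊=(1.6375,6.5893) cross=21.133; C₋=(3.2897,-6.9639) cross=-21.133
θ=338°:   branch + wants cross > 0 → take C=(1.6375,6.5893) (cross=21.133)
θ=338°: ex = (C−B)/|BC| = (0.1015,0.9948); ey = (-0.9948,0.1015)
θ=338°: P = B + -1.87·ex + 1.88·ey = (-1.1329,-2.0442)

θ=320°: -1.19 -2.43
θ=338°: -1.13 -2.04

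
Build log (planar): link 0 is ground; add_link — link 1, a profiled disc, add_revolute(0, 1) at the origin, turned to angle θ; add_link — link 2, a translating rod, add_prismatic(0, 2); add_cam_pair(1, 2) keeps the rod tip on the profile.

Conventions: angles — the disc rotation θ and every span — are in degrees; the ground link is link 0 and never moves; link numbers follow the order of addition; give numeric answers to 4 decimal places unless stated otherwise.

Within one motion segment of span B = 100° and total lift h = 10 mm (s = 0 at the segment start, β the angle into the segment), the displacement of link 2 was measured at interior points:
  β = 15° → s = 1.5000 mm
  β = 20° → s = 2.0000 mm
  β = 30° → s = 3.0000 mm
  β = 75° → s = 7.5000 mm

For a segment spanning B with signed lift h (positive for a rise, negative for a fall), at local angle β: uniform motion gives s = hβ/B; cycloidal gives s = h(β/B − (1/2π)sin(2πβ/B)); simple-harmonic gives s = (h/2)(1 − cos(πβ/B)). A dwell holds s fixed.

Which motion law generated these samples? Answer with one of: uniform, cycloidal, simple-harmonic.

candidates at β/B = r: uniform s = h·r (linear in β); cycloidal s = h·(r − sin(2πr)/(2π)); simple-harmonic s = (h/2)(1 − cos(πr))
β=15°: printed 1.5000 | uniform 1.5000, cycloidal 0.2124, simple-harmonic 0.5450
β=20°: printed 2.0000 | uniform 2.0000, cycloidal 0.4863, simple-harmonic 0.9549
β=30°: printed 3.0000 | uniform 3.0000, cycloidal 1.4863, simple-harmonic 2.0611
β=75°: printed 7.5000 | uniform 7.5000, cycloidal 9.0915, simple-harmonic 8.5355
only one law matches every sample → uniform

uniform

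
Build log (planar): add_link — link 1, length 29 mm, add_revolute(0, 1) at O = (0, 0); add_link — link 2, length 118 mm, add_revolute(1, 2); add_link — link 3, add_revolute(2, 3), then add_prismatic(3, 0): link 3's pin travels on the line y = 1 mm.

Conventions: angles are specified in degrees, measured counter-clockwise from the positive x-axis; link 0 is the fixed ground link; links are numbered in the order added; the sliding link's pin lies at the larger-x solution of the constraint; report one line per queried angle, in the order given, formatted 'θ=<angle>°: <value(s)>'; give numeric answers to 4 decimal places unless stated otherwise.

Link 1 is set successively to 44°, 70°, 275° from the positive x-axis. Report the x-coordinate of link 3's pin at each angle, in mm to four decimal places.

geometry: r = 29 mm, L = 118 mm, e = 1 mm
θ=44°: crank pin P = (r cos θ, r sin θ) = (20.860854, 20.145093)
θ=44°: h = r sin θ − e = 20.145093 − 1 = 19.145093
θ=44°: x = r cos θ + √(L² − h²) = 20.860854 + 116.436530 = 137.297384
θ=70°: crank pin P = (r cos θ, r sin θ) = (9.918584, 27.251086)
θ=70°: h = r sin θ − e = 27.251086 − 1 = 26.251086
θ=70°: x = r cos θ + √(L² − h²) = 9.918584 + 115.042951 = 124.961535
θ=275°: crank pin P = (r cos θ, r sin θ) = (2.527517, -28.889646)
θ=275°: h = r sin θ − e = -28.889646 − 1 = -29.889646
θ=275°: x = r cos θ + √(L² − h²) = 2.527517 + 114.151693 = 116.679210

θ=44°: 137.2974
θ=70°: 124.9615
θ=275°: 116.6792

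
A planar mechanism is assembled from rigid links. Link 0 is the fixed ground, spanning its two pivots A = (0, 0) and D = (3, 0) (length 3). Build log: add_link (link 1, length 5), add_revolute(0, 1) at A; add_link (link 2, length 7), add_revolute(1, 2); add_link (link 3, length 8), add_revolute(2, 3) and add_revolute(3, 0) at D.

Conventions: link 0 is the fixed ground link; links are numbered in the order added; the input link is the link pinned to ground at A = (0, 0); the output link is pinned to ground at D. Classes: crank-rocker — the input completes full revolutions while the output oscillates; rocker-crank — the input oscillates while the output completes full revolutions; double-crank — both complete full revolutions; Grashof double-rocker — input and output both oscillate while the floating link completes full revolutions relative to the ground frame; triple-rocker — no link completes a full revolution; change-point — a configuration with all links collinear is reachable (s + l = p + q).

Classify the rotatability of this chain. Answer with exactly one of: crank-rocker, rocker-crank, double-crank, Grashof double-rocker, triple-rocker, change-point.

lengths: ground=3, input=5, coupler=7, output=8
sorted: s=3 (shortest), l=8 (longest), p+q=12
s + l = 11 vs p + q = 12
s + l < p + q (Grashof) with shortest = ground link → double-crank

double-crank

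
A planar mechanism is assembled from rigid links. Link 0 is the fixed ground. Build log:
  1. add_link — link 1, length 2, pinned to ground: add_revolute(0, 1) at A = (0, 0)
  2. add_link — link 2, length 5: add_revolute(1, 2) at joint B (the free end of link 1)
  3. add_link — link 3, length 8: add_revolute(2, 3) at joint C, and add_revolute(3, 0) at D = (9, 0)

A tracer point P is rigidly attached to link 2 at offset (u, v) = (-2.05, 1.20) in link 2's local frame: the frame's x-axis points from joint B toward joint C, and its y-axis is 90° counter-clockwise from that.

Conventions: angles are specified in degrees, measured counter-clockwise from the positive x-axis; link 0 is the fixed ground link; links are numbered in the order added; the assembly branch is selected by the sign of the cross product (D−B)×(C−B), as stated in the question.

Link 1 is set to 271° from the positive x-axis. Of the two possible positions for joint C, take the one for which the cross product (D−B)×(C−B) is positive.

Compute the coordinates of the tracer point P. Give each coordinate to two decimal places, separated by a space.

A=(0,0), D=(9.00,0)
B = A + 2.00·(cos271°, sin271°) = (0.0349, -1.9997)
|BD| = 9.1854
circle(B,5.00) ∩ circle(D,8.00): a=2.4698, h=4.3474
  candidates: C₊=(1.4990,2.7811) cross=39.933; C₋=(3.3919,-5.7052) cross=-39.933
  branch + wants cross > 0 → take C=(1.4990,2.7811) (cross=39.933)
ex = (C−B)/|BC| = (0.2928,0.9562); ey = (-0.9562,0.2928)
P = B + -2.05·ex + 1.20·ey = (-1.7128,-3.6085)

-1.71 -3.61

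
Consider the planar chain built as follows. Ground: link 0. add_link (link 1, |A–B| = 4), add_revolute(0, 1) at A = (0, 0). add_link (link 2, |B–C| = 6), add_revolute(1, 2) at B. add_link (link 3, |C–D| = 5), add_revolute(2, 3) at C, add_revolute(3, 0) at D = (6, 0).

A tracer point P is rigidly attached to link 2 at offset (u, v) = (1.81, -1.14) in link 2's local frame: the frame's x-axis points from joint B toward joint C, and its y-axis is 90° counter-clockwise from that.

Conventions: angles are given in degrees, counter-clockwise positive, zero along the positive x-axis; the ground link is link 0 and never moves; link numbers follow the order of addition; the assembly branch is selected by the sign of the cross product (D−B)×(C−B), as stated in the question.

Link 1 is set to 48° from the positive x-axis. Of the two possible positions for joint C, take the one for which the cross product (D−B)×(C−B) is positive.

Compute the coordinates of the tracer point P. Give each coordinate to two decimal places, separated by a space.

A=(0,0), D=(6.00,0)
B = A + 4.00·(cos48°, sin48°) = (2.6765, 2.9726)
|BD| = 4.4589
circle(B,6.00) ∩ circle(D,5.00): a=3.4629, h=4.8998
  candidates: C₊=(8.5242,4.3161) cross=21.848; C₋=(1.9911,-2.9881) cross=-21.848
  branch + wants cross > 0 → take C=(8.5242,4.3161) (cross=21.848)
ex = (C−B)/|BC| = (0.9746,0.2239); ey = (-0.2239,0.9746)
P = B + 1.81·ex + -1.14·ey = (4.6958,2.2668)

4.70 2.27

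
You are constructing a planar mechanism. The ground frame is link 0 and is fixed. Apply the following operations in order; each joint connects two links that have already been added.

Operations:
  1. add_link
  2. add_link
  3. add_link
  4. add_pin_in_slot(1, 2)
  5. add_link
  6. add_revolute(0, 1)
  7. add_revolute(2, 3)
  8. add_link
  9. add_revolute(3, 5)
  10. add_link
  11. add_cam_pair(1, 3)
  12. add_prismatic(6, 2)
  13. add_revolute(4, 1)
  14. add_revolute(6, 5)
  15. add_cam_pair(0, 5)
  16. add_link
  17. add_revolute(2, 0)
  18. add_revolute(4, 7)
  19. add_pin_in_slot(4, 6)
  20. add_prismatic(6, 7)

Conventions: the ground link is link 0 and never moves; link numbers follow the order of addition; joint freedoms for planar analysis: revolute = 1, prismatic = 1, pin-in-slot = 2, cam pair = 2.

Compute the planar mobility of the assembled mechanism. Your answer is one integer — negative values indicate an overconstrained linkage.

L=1 J1=0 J2=0
add link → L=2 J1=0 J2=0
add link → L=3 J1=0 J2=0
add link → L=4 J1=0 J2=0
PS@1,2 dof=2 J2 → L=4 J1=0 J2=1
add link → L=5 J1=0 J2=1
R@0,1 dof=1 J1 → L=5 J1=1 J2=1
R@2,3 dof=1 J1 → L=5 J1=2 J2=1
add link → L=6 J1=2 J2=1
R@3,5 dof=1 J1 → L=6 J1=3 J2=1
add link → L=7 J1=3 J2=1
C@1,3 dof=2 J2 → L=7 J1=3 J2=2
P@6,2 dof=1 J1 → L=7 J1=4 J2=2
R@4,1 dof=1 J1 → L=7 J1=5 J2=2
R@6,5 dof=1 J1 → L=7 J1=6 J2=2
C@0,5 dof=2 J2 → L=7 J1=6 J2=3
add link → L=8 J1=6 J2=3
R@2,0 dof=1 J1 → L=8 J1=7 J2=3
R@4,7 dof=1 J1 → L=8 J1=8 J2=3
PS@4,6 dof=2 J2 → L=8 J1=8 J2=4
P@6,7 dof=1 J1 → L=8 J1=9 J2=4
M=3(L−1)−2J1−J2=3·7−2·9−4=-1

M = -1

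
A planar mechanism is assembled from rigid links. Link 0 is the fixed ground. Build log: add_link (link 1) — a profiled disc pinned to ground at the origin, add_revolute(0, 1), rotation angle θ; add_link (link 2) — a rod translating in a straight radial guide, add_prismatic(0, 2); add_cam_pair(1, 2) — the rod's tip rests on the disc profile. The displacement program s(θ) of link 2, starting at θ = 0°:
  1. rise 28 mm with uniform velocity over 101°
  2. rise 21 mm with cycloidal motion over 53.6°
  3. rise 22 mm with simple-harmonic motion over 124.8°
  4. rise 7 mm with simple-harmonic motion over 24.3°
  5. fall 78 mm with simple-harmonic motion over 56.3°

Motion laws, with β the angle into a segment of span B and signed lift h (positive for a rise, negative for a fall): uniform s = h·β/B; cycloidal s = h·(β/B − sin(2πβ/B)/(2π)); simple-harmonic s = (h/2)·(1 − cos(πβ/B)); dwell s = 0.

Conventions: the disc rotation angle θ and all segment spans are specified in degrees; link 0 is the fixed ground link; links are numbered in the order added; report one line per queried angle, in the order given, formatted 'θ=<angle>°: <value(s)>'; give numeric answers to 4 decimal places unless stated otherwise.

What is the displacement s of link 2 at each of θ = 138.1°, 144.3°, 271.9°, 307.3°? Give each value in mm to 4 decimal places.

seg 1 [0°–101°] uniform, h=28: full span → s += 28 → s = 28.0000
seg 2 [101°–154.6°] cycloidal, h=21: θ=138.1° here. β=37.1, B=53.6. 21·(0.6922 − sin(2π·0.6922)/(2π)) = 17.6594 → s = 45.6594
seg 2 [101°–154.6°] cycloidal, h=21: θ=144.3° here. β=43.3, B=53.6. 21·(0.8078 − sin(2π·0.8078)/(2π)) = 20.0885 → s = 48.0885
seg 2 [101°–154.6°] cycloidal, h=21: full span → s += 21 → s = 49.0000
seg 3 [154.6°–279.4°] simple-harmonic, h=22: θ=271.9° here. β=117.3, B=124.8. 22/2·(1 − cos(π·0.9399)) = 21.8045 → s = 70.8045
seg 3 [154.6°–279.4°] simple-harmonic, h=22: full span → s += 22 → s = 71.0000
seg 4 [279.4°–303.7°] simple-harmonic, h=7: full span → s += 7 → s = 78.0000
seg 5 [303.7°–360°] simple-harmonic, h=-78: θ=307.3° here. β=3.6, B=56.3. -78/2·(1 − cos(π·0.0639)) = -0.7843 → s = 77.2157

θ=138.1°: 45.6594
θ=144.3°: 48.0885
θ=271.9°: 70.8045
θ=307.3°: 77.2157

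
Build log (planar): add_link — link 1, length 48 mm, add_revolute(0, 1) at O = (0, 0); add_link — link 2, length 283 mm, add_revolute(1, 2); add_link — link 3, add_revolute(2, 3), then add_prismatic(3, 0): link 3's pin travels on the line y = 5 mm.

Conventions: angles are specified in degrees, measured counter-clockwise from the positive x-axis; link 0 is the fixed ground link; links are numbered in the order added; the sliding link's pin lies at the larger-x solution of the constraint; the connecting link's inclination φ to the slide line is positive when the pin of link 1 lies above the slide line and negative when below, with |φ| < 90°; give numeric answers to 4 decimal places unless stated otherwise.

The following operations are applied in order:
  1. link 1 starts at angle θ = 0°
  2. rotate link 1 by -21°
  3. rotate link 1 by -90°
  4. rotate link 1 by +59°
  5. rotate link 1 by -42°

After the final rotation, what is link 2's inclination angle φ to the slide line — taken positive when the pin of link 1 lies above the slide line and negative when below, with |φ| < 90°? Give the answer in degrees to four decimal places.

geometry: r = 48 mm, L = 283 mm, e = 5 mm; θ starts at 0°
rotate link 1 by -21°: θ ← 0° -21° = -21°
rotate link 1 by -90°: θ ← -21° -90° = -111°
rotate link 1 by +59°: θ ← -111° +59° = -52°
rotate link 1 by -42°: θ ← -52° -42° = -94°
h = r sin θ − e = -47.883074 − 5 = -52.883074
sin φ = h / L = -52.883074 / 283 = -0.18686599
φ = arcsin(-0.18686599) = -10.769943°

-10.7699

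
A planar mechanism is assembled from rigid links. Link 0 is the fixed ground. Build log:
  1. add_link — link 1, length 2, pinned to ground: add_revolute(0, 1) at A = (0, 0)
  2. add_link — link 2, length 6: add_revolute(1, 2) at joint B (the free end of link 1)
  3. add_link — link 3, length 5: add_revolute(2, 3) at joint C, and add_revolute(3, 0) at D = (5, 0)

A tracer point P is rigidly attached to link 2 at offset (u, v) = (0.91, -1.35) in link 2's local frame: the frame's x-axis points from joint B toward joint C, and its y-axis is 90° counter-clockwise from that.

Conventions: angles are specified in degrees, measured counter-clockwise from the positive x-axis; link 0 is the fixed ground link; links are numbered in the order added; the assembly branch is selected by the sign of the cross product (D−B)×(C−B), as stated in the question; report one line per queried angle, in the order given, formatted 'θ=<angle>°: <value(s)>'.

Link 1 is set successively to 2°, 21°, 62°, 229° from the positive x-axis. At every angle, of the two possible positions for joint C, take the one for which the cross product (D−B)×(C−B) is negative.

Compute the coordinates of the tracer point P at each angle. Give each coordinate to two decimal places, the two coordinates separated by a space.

A=(0,0), D=(5.00,0)
θ=2°: B = A + 2.00·(cos2°, sin2°) = (1.9988, 0.0698)
θ=2°: |BD| = 3.0020
θ=2°: circle(B,6.00) ∩ circle(D,5.00): a=3.3331, h=4.9890
θ=2°:   candidates: C₊=(5.4470,4.9800) cross=14.977; C₋=(5.2150,-4.9954) cross=-14.977
θ=2°:   branch - wants cross < 0 → take C=(5.2150,-4.9954) (cross=-14.977)
θ=2°: ex = (C−B)/|BC| = (0.5360,-0.8442); ey = (0.8442,0.5360)
θ=2°: P = B + 0.91·ex + -1.35·ey = (1.3469,-1.4221)
θ=21°: B = A + 2.00·(cos21°, sin21°) = (1.8672, 0.7167)
θ=21°: |BD| = 3.2138
θ=21°: circle(B,6.00) ∩ circle(D,5.00): a=3.3183, h=4.9989
θ=21°:   candidates: C₊=(6.2167,4.8497) cross=16.065; C₋=(3.9870,-4.8963) cross=-16.065
θ=21°:   branch - wants cross < 0 → take C=(3.9870,-4.8963) (cross=-16.065)
θ=21°: ex = (C−B)/|BC| = (0.3533,-0.9355); ey = (0.9355,0.3533)
θ=21°: P = B + 0.91·ex + -1.35·ey = (0.9257,-0.6115)
θ=62°: B = A + 2.00·(cos62°, sin62°) = (0.9389, 1.7659)
θ=62°: |BD| = 4.4284
θ=62°: circle(B,6.00) ∩ circle(D,5.00): a=3.4562, h=4.9046
θ=62°:   candidates: C₊=(6.0642,4.8854) cross=21.719; C₋=(2.1527,-4.1101) cross=-21.719
θ=62°:   branch - wants cross < 0 → take C=(2.1527,-4.1101) (cross=-21.719)
θ=62°: ex = (C−B)/|BC| = (0.2023,-0.9793); ey = (0.9793,0.2023)
θ=62°: P = B + 0.91·ex + -1.35·ey = (-0.1991,0.6016)
θ=229°: B = A + 2.00·(cos229°, sin229°) = (-1.3121, -1.5094)
θ=229°: |BD| = 6.4901
θ=229°: circle(B,6.00) ∩ circle(D,5.00): a=4.0925, h=4.3877
θ=229°:   candidates: C₊=(1.6477,3.7097) cross=28.476; C₋=(3.6886,-4.8250) cross=-28.476
θ=229°:   branch - wants cross < 0 → take C=(3.6886,-4.8250) (cross=-28.476)
θ=229°: ex = (C−B)/|BC| = (0.8335,-0.5526); ey = (0.5526,0.8335)
θ=229°: P = B + 0.91·ex + -1.35·ey = (-1.2997,-3.1374)

θ=2°: 1.35 -1.42
θ=21°: 0.93 -0.61
θ=62°: -0.20 0.60
θ=229°: -1.30 -3.14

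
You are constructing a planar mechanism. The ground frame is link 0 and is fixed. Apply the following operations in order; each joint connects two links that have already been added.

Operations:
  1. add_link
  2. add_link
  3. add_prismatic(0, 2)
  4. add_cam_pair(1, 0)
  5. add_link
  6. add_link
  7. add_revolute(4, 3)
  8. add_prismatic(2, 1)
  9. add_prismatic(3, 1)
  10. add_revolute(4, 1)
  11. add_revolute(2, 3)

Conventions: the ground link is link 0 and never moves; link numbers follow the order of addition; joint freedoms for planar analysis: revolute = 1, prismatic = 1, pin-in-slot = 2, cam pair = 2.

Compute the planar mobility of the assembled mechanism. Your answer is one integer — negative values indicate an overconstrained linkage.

ground; <1,0,0>
#1 <2,0,0>
#2 <3,0,0>
P:0↔2 J1 <3,1,0>
C:1↔0 J2 <3,1,1>
#3 <4,1,1>
#4 <5,1,1>
R:4↔3 J1 <5,2,1>
P:2↔1 J1 <5,3,1>
P:3↔1 J1 <5,4,1>
R:4↔1 J1 <5,5,1>
R:2↔3 J1 <5,6,1>
3×4 − 2×6 − 1×1 = -1

M = -1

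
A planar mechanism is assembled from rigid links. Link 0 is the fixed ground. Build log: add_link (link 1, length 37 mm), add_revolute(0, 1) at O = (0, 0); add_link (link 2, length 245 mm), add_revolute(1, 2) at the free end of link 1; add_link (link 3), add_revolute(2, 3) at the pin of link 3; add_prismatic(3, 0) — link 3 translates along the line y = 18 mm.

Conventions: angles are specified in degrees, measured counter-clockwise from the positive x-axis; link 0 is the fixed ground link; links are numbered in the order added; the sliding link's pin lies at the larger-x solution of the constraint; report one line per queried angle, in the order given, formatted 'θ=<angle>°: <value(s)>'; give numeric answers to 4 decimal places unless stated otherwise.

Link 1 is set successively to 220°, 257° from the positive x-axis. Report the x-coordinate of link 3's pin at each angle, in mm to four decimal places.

geometry: r = 37 mm, L = 245 mm, e = 18 mm
θ=220°: crank pin P = (r cos θ, r sin θ) = (-28.343644, -23.783142)
θ=220°: h = r sin θ − e = -23.783142 − 18 = -41.783142
θ=220°: x = r cos θ + √(L² − h²) = -28.343644 + 241.410789 = 213.067145
θ=257°: crank pin P = (r cos θ, r sin θ) = (-8.323189, -36.051692)
θ=257°: h = r sin θ − e = -36.051692 − 18 = -54.051692
θ=257°: x = r cos θ + √(L² − h²) = -8.323189 + 238.963208 = 230.640019

θ=220°: 213.0671
θ=257°: 230.6400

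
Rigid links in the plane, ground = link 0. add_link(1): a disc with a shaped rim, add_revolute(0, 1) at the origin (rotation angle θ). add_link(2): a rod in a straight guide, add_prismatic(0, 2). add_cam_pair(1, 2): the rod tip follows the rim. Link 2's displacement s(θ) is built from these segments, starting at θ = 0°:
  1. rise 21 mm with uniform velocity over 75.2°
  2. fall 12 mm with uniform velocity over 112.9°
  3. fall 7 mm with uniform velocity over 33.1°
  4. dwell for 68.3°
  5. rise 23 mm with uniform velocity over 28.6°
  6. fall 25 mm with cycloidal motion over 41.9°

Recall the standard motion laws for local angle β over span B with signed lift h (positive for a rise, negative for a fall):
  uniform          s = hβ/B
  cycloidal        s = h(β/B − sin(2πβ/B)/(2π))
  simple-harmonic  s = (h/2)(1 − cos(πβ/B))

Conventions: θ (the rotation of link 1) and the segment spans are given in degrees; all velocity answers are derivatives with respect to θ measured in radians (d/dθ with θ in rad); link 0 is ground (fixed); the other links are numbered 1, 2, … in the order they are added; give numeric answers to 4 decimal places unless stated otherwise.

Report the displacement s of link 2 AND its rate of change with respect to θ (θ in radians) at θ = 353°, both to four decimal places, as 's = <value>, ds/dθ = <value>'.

segment 1 (0° to 75.2°, uniform, h = 21) is passed completely: s = 0.0000 + (21) = 21.0000
segment 2 (75.2° to 188.1°, uniform, h = -12) is passed completely: s = 21.0000 + (-12) = 9.0000
segment 3 (188.1° to 221.2°, uniform, h = -7) is passed completely: s = 9.0000 + (-7) = 2.0000
segment 4 (221.2° to 289.5°, dwell): s unchanged at 2.0000
segment 5 (289.5° to 318.1°, uniform, h = 23) is passed completely: s = 2.0000 + (23) = 25.0000
θ = 353° falls in segment 6 (318.1° to 360°, cycloidal, h = -25): β = 353 − 318.1 = 34.9°, B = 41.9°; Δs = -25·(0.8329 − sin(2π·0.8329)/(2π)) = -24.2742; s = 25.0000 − 24.2742 = 0.7258
velocity in seg [318.1°–360°] (cycloidal), θ in radians: β = 34.9° = 0.6091 rad, B = 41.9° = 0.7313 rad; ds/dθ = (h/B)(1 − cos(2πβ/B)) = ((-25)/0.7313)(1 − cos(2π·0.8329)) = -17.167060 mm/rad

s = 0.7258, ds/dθ = -17.1671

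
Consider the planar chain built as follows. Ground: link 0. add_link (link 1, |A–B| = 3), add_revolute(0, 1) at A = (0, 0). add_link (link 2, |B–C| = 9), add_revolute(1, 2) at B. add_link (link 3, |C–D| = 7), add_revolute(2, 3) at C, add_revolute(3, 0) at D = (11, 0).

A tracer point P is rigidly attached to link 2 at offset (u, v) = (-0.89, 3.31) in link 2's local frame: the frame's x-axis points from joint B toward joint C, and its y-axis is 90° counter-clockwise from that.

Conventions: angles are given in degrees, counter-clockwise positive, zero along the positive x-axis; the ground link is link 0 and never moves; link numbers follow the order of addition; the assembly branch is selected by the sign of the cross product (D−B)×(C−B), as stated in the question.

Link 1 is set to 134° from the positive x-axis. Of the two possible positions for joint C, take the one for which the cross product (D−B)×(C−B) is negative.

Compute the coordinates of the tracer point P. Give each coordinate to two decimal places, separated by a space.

A=(0,0), D=(11.00,0)
B = A + 3.00·(cos134°, sin134°) = (-2.0840, 2.1580)
|BD| = 13.2607
circle(B,9.00) ∩ circle(D,7.00): a=7.8369, h=4.4252
  candidates: C₊=(6.3686,5.2489) cross=58.681; C₋=(4.9284,-3.4835) cross=-58.681
  branch - wants cross < 0 → take C=(4.9284,-3.4835) (cross=-58.681)
ex = (C−B)/|BC| = (0.7791,-0.6268); ey = (0.6268,0.7791)
P = B + -0.89·ex + 3.31·ey = (-0.7026,5.2949)

-0.70 5.29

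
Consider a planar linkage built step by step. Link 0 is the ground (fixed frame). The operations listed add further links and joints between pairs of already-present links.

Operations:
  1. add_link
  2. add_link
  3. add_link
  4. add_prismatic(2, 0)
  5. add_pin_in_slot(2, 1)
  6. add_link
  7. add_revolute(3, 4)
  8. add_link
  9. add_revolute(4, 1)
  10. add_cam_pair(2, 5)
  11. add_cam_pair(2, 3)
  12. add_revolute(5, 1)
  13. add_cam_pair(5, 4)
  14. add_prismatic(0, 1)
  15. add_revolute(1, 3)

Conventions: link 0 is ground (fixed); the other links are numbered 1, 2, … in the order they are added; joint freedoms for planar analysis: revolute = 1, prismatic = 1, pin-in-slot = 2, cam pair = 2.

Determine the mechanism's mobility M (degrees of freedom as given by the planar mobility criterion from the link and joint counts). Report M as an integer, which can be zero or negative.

L=1 J1=0 J2=0
add link → L=2 J1=0 J2=0
add link → L=3 J1=0 J2=0
add link → L=4 J1=0 J2=0
P@2,0 dof=1 J1 → L=4 J1=1 J2=0
PS@2,1 dof=2 J2 → L=4 J1=1 J2=1
add link → L=5 J1=1 J2=1
R@3,4 dof=1 J1 → L=5 J1=2 J2=1
add link → L=6 J1=2 J2=1
R@4,1 dof=1 J1 → L=6 J1=3 J2=1
C@2,5 dof=2 J2 → L=6 J1=3 J2=2
C@2,3 dof=2 J2 → L=6 J1=3 J2=3
R@5,1 dof=1 J1 → L=6 J1=4 J2=3
C@5,4 dof=2 J2 → L=6 J1=4 J2=4
P@0,1 dof=1 J1 → L=6 J1=5 J2=4
R@1,3 dof=1 J1 → L=6 J1=6 J2=4
M=3(L−1)−2J1−J2=3·5−2·6−4=-1

M = -1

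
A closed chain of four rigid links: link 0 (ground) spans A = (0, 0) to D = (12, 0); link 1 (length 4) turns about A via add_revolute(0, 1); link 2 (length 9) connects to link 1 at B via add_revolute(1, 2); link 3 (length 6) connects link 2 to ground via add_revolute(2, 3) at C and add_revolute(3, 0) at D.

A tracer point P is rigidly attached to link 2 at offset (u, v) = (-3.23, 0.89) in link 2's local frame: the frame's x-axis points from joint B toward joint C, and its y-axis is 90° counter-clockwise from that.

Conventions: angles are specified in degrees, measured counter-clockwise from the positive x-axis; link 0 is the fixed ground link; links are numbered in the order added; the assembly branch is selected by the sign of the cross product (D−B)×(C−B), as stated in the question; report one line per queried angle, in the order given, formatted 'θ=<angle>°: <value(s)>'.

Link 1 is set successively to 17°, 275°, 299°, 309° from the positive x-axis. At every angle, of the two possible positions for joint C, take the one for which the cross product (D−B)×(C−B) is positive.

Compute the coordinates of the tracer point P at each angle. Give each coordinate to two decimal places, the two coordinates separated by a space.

A=(0,0), D=(12.00,0)
θ=17°: B = A + 4.00·(cos17°, sin17°) = (3.8252, 1.1695)
θ=17°: |BD| = 8.2580
θ=17°: circle(B,9.00) ∩ circle(D,6.00): a=6.8536, h=5.8333
θ=17°:   candidates: C₊=(11.4359,5.9734) cross=48.172; C₋=(9.7837,-5.5757) cross=-48.172
θ=17°:   branch + wants cross > 0 → take C=(11.4359,5.9734) (cross=48.172)
θ=17°: ex = (C−B)/|BC| = (0.8456,0.5338); ey = (-0.5338,0.8456)
θ=17°: P = B + -3.23·ex + 0.89·ey = (0.6188,0.1980)
θ=275°: B = A + 4.00·(cos275°, sin275°) = (0.3486, -3.9848)
θ=275°: |BD| = 12.3139
θ=275°: circle(B,9.00) ∩ circle(D,6.00): a=7.9842, h=4.1537
θ=275°:   candidates: C₊=(6.5591,2.5291) cross=51.148; C₋=(9.2473,-5.3313) cross=-51.148
θ=275°:   branch + wants cross > 0 → take C=(6.5591,2.5291) (cross=51.148)
θ=275°: ex = (C−B)/|BC| = (0.6900,0.7238); ey = (-0.7238,0.6900)
θ=275°: P = B + -3.23·ex + 0.89·ey = (-2.5244,-5.7084)
θ=299°: B = A + 4.00·(cos299°, sin299°) = (1.9392, -3.4985)
θ=299°: |BD| = 10.6517
θ=299°: circle(B,9.00) ∩ circle(D,6.00): a=7.4382, h=5.0669
θ=299°:   candidates: C₊=(7.3006,3.7303) cross=53.971; C₋=(10.6290,-5.8413) cross=-53.971
θ=299°:   branch + wants cross > 0 → take C=(7.3006,3.7303) (cross=53.971)
θ=299°: ex = (C−B)/|BC| = (0.5957,0.8032); ey = (-0.8032,0.5957)
θ=299°: P = B + -3.23·ex + 0.89·ey = (-0.6997,-5.5626)
θ=309°: B = A + 4.00·(cos309°, sin309°) = (2.5173, -3.1086)
θ=309°: |BD| = 9.9792
θ=309°: circle(B,9.00) ∩ circle(D,6.00): a=7.2443, h=5.3404
θ=309°:   candidates: C₊=(7.7376,4.2228) cross=53.293; C₋=(11.0647,-5.9267) cross=-53.293
θ=309°:   branch + wants cross > 0 → take C=(7.7376,4.2228) (cross=53.293)
θ=309°: ex = (C−B)/|BC| = (0.5800,0.8146); ey = (-0.8146,0.5800)
θ=309°: P = B + -3.23·ex + 0.89·ey = (-0.0812,-5.2235)

θ=17°: 0.62 0.20
θ=275°: -2.52 -5.71
θ=299°: -0.70 -5.56
θ=309°: -0.08 -5.22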